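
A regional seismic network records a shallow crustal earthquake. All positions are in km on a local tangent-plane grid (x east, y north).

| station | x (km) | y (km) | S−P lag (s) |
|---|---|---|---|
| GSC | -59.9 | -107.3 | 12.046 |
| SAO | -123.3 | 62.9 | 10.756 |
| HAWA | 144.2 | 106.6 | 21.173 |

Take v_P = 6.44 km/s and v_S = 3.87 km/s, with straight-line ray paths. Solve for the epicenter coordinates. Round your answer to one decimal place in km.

Distance from S−P lag: d = Δt · v_P v_S / (v_P − v_S) = Δt · (6.44·3.87)/(6.44−3.87) ≈ 9.6976·Δt.
So d_GSC = 116.82, d_SAO = 104.31, d_HAWA = 205.33 km.
Circle about each station: (x + 59.9)² + (y + 107.3)² = 116.82²; (x + 123.3)² + (y − 62.9)² = 104.31²; (x − 144.2)² + (y − 106.6)² = 205.33².
Subtracting the GSC equation from the SAO and HAWA equations removes the quadratic terms:
-126.8 x + 340.4 y = 6824.34
408.2 x + 427.8 y = -11457.60
Solving the 2×2 system: x ≈ -35.3, y ≈ 6.9 km.

x ≈ -35.3 km, y ≈ 6.9 km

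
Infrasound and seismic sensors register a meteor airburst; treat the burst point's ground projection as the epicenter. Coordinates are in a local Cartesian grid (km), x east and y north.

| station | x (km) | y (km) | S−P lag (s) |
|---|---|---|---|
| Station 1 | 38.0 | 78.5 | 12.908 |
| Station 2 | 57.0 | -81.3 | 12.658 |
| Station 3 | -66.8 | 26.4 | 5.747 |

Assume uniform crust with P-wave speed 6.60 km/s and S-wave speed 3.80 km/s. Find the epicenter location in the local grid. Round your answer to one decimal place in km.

Distance from S−P lag: d = Δt · v_P v_S / (v_P − v_S) = Δt · (6.60·3.80)/(6.60−3.80) ≈ 8.9571·Δt.
So d_Station 1 = 115.62, d_Station 2 = 113.38, d_Station 3 = 51.48 km.
Circle about each station: (x − 38.0)² + (y − 78.5)² = 115.62²; (x − 57.0)² + (y + 81.3)² = 113.38²; (x + 66.8)² + (y − 26.4)² = 51.48².
Subtracting the Station 1 equation from the Station 2 and Station 3 equations removes the quadratic terms:
38.0 x − 319.6 y = 2765.40
-209.6 x − 104.2 y = 8270.74
Solving the 2×2 system: x ≈ -33.2, y ≈ -12.6 km.

(-33.2, -12.6)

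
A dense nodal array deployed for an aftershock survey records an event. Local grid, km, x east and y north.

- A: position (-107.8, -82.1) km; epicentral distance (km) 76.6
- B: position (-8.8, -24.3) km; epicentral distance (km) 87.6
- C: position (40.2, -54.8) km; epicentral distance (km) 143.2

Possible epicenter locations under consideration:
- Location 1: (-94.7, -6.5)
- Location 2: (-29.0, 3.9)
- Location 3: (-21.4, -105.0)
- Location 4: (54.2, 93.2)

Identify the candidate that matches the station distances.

For each candidate, compare |candidate − station| to the reported distance:
Location 1: residuals A 0.1, B 0.1, C 0.1 → max 0.1 km
Location 2: residuals A 40.0, B 52.9, C 52.5 → max 52.9 km
Location 3: residuals A 12.8, B 5.9, C 63.7 → max 63.7 km
Location 4: residuals A 162.1, B 45.7, C 5.5 → max 162.1 km
Only Location 1 has all residuals ≈ 0.

Location 1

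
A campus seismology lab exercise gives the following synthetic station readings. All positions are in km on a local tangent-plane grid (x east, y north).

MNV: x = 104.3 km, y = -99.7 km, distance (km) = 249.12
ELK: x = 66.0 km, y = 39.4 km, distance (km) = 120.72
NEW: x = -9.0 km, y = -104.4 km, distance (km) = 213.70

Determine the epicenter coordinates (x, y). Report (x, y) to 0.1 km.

Circle about each station: (x − 104.3)² + (y + 99.7)² = 249.12²; (x − 66.0)² + (y − 39.4)² = 120.72²; (x + 9.0)² + (y + 104.4)² = 213.70².
Subtracting pairs of circle equations eliminates x²+y² and gives linear equations (the radical axes):
-76.6 x + 278.2 y = 32577.24
-226.6 x − 9.4 y = 6554.86
Solving the 2×2 system: x ≈ -33.4, y ≈ 107.9 km.

(-33.4, 107.9)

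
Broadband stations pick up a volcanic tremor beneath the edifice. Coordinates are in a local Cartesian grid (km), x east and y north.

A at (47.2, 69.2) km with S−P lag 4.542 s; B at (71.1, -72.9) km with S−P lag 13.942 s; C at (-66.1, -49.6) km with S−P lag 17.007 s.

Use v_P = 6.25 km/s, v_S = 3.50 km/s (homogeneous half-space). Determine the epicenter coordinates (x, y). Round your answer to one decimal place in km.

Distance from S−P lag: d = Δt · v_P v_S / (v_P − v_S) = Δt · (6.25·3.50)/(6.25−3.50) ≈ 7.9545·Δt.
So d_A = 36.13, d_B = 110.90, d_C = 135.28 km.
Circle about each station: (x − 47.2)² + (y − 69.2)² = 36.13²; (x − 71.1)² + (y + 72.9)² = 110.90²; (x + 66.1)² + (y + 49.6)² = 135.28².
Subtracting the A equation from the B and C equations removes the quadratic terms:
47.8 x − 284.2 y = -7640.29
-226.6 x − 237.6 y = -17182.41
Solving the 2×2 system: x ≈ 40.5, y ≈ 33.7 km.

x ≈ 40.5 km, y ≈ 33.7 km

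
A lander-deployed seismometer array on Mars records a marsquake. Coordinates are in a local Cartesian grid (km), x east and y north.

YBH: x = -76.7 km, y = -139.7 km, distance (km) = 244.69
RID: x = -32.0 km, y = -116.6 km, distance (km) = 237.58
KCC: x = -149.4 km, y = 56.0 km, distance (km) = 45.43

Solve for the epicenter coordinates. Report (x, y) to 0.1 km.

x ≈ -133.1 km, y ≈ 98.4 km

Circle about each station: (x + 76.7)² + (y + 139.7)² = 244.69²; (x + 32.0)² + (y + 116.6)² = 237.58²; (x + 149.4)² + (y − 56.0)² = 45.43².
Subtracting the YBH equation from the RID and KCC equations removes the quadratic terms:
89.4 x + 46.2 y = -7350.48
-145.4 x + 391.4 y = 57866.69
Solving the 2×2 system: x ≈ -133.1, y ≈ 98.4 km.
Check against YBH (with the unrounded x, y): √((x + 76.7)²+(y + 139.7)²) = 244.69 ≈ 244.69 km. ✓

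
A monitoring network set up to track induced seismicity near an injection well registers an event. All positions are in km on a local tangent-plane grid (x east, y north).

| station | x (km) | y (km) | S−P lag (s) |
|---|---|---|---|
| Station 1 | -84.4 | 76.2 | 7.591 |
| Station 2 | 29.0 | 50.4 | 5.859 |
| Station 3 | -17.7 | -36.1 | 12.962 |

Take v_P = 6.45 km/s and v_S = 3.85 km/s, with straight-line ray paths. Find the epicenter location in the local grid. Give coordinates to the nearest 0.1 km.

Distance from S−P lag: d = Δt · v_P v_S / (v_P − v_S) = Δt · (6.45·3.85)/(6.45−3.85) ≈ 9.5510·Δt.
So d_Station 1 = 72.50, d_Station 2 = 55.96, d_Station 3 = 123.80 km.
Circle about each station: (x + 84.4)² + (y − 76.2)² = 72.50²; (x − 29.0)² + (y − 50.4)² = 55.96²; (x + 17.7)² + (y + 36.1)² = 123.80².
Subtracting the Station 1 equation from the Station 2 and Station 3 equations removes the quadratic terms:
226.8 x − 51.6 y = -7423.91
133.4 x − 224.6 y = -21383.49
Solving the 2×2 system: x ≈ -12.8, y ≈ 87.6 km.
Check against Station 1 (with the unrounded x, y): √((x + 84.4)²+(y − 76.2)²) = 72.50 ≈ 72.50 km. ✓

-12.8 km east, 87.6 km north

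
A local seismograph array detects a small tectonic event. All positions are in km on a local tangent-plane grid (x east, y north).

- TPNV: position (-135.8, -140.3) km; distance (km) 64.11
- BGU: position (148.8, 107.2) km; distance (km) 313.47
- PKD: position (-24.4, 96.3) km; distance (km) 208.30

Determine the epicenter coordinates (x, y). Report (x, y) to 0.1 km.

Circle about each station: (x + 135.8)² + (y + 140.3)² = 64.11²; (x − 148.8)² + (y − 107.2)² = 313.47²; (x + 24.4)² + (y − 96.3)² = 208.30².
Subtracting the TPNV equation from the BGU and PKD equations removes the quadratic terms:
569.2 x + 495.0 y = -98645.80
222.8 x + 473.2 y = -67535.48
Solving the 2×2 system: x ≈ -83.3, y ≈ -103.5 km.

-83.3 km east, -103.5 km north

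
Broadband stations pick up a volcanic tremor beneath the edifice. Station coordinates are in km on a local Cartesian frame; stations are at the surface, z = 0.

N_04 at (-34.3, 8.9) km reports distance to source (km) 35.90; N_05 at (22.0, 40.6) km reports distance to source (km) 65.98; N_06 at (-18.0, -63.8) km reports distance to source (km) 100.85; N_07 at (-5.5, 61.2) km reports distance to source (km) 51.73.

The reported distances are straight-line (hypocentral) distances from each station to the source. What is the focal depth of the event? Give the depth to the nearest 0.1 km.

28.0 km

Each station gives a sphere (x−x_i)² + (y−y_i)² + z² = d_i² (stations at z=0).
Subtracting the N_04 sphere from N_05 and N_06: z² cancels, leaving linear equations in x and y:
112.6 x + 63.4 y = -2187.89
32.6 x − 145.4 y = -5743.17
Solving: x ≈ -37.000, y ≈ 31.203 km (keep extra digits for the depth step; rounded: -37.0, 31.2).
Then from the N_04 sphere: z² = 35.90² − (x + 34.3)² − (y − 8.9)² with x = -37.000, y = 31.203, so z ≈ 28.002 ≈ 28.0 km.
Check against N_07 (with the unrounded solution): distance 51.73 ≈ 51.73 km. ✓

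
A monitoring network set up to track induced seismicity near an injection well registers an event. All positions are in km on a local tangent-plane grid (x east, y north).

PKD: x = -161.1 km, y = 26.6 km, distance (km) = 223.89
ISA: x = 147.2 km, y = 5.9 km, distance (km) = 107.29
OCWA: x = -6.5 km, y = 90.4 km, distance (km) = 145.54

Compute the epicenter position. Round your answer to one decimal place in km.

Circle about each station: (x + 161.1)² + (y − 26.6)² = 223.89²; (x − 147.2)² + (y − 5.9)² = 107.29²; (x + 6.5)² + (y − 90.4)² = 145.54².
Subtracting pairs of circle equations eliminates x²+y² and gives linear equations (the radical axes):
616.6 x − 41.4 y = 33657.47
309.2 x + 127.6 y = 10498.48
Solving the 2×2 system: x ≈ 51.7, y ≈ -43.0 km.
Check against PKD (with the unrounded x, y): √((x + 161.1)²+(y − 26.6)²) = 223.89 ≈ 223.89 km. ✓

51.7 km east, -43.0 km north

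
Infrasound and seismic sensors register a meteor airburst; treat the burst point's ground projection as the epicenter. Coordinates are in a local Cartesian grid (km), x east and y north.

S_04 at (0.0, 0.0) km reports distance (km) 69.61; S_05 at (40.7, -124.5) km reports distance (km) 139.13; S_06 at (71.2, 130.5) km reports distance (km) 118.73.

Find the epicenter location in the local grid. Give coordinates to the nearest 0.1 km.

Circle about each station: x² + y² = 69.61²; (x − 40.7)² + (y + 124.5)² = 139.13²; (x − 71.2)² + (y − 130.5)² = 118.73².
Subtracting pairs of circle equations eliminates x²+y² and gives linear equations (the radical axes):
81.4 x − 249.0 y = 2645.14
142.4 x + 261.0 y = 12848.43
Solving the 2×2 system: x ≈ 68.6, y ≈ 11.8 km.
Check against S_04 (with the unrounded x, y): √(x²+y²) = 69.60 ≈ 69.61 km. ✓

68.6 km east, 11.8 km north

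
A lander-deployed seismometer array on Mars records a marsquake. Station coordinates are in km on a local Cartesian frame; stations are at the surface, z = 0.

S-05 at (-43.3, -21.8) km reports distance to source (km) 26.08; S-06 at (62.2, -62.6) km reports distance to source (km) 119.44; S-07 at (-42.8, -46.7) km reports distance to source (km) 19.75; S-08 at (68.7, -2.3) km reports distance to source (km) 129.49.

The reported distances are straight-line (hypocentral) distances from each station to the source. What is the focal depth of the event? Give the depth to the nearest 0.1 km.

depth ≈ 14.8 km

Each station gives a sphere (x−x_i)² + (y−y_i)² + z² = d_i² (stations at z=0).
Subtracting the S-05 sphere from S-06 and S-07: z² cancels, leaving linear equations in x and y:
211.0 x − 81.6 y = -8148.28
1.0 x − 49.8 y = 1952.70
Solving: x ≈ -54.202, y ≈ -40.299 km (keep extra digits for the depth step; rounded: -54.2, -40.3).
Then from the S-05 sphere: z² = 26.08² − (x + 43.3)² − (y + 21.8)² with x = -54.202, y = -40.299, so z ≈ 14.802 ≈ 14.8 km.
Check against S-08 (with the unrounded solution): distance 129.49 ≈ 129.49 km. ✓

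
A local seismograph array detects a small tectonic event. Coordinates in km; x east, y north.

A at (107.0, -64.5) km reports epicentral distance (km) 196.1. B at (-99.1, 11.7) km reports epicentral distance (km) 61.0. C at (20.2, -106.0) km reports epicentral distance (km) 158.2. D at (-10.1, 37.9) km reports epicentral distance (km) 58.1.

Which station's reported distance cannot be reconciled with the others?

B

Solve using three stations at a time. Using A, C, D (subtract circle equations pairwise → linear system) gives (x, y) ≈ (-66.9, 26.0).
Distances from that point to each station vs reported:
  A: calculated 196.1 vs reported 196.1 → residual 0.0 km
  B: calculated 35.2 vs reported 61.0 → residual 25.8 km
  C: calculated 158.2 vs reported 158.2 → residual 0.0 km
  D: calculated 58.1 vs reported 58.1 → residual 0.0 km
A, C, D are mutually consistent (residuals ≈ 0); B is off by 25.8 km.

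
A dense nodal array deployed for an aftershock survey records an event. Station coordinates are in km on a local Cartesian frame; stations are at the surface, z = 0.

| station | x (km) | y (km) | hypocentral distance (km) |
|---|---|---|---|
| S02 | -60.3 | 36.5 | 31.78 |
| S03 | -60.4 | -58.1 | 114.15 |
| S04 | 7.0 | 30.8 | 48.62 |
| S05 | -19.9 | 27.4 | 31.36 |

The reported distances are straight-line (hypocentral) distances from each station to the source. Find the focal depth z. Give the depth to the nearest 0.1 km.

Each station gives a sphere (x−x_i)² + (y−y_i)² + z² = d_i² (stations at z=0).
Subtracting the S02 sphere from S03 and S04: z² cancels, leaving linear equations in x and y:
-0.2 x − 189.2 y = -9964.82
134.6 x − 11.4 y = -5324.64
Solving: x ≈ -35.095, y ≈ 52.705 km (keep extra digits for the depth step; rounded: -35.1, 52.7).
Then from the S02 sphere: z² = 31.78² − (x + 60.3)² − (y − 36.5)² with x = -35.095, y = 52.705, so z ≈ 10.587 ≈ 10.6 km.

z ≈ 10.6 km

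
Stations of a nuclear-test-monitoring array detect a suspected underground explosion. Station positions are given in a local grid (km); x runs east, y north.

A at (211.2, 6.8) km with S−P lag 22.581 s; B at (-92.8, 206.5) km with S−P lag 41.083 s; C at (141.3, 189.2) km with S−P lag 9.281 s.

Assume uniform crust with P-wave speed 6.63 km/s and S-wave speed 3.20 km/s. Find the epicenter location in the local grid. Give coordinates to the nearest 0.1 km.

x ≈ 150.3 km, y ≈ 132.5 km

Distance from S−P lag: d = Δt · v_P v_S / (v_P − v_S) = Δt · (6.63·3.20)/(6.63−3.20) ≈ 6.1854·Δt.
So d_A = 139.67, d_B = 254.12, d_C = 57.41 km.
Circle about each station: (x − 211.2)² + (y − 6.8)² = 139.67²; (x + 92.8)² + (y − 206.5)² = 254.12²; (x − 141.3)² + (y − 189.2)² = 57.41².
Subtracting the A equation from the B and C equations removes the quadratic terms:
-608.0 x + 399.4 y = -38466.86
-139.8 x + 364.8 y = 27322.45
Solving the 2×2 system: x ≈ 150.3, y ≈ 132.5 km.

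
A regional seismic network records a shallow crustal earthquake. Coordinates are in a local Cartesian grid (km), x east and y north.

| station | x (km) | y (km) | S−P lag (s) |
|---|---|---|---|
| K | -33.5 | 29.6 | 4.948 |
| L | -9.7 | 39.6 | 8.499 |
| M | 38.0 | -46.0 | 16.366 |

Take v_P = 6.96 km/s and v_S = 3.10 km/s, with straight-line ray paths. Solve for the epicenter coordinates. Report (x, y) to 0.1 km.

-39.5 km east, 2.6 km north

Distance from S−P lag: d = Δt · v_P v_S / (v_P − v_S) = Δt · (6.96·3.10)/(6.96−3.10) ≈ 5.5896·Δt.
So d_K = 27.66, d_L = 47.51, d_M = 91.48 km.
Circle about each station: (x + 33.5)² + (y − 29.6)² = 27.66²; (x + 9.7)² + (y − 39.6)² = 47.51²; (x − 38.0)² + (y + 46.0)² = 91.48².
Subtracting pairs of circle equations eliminates x²+y² and gives linear equations (the radical axes):
47.6 x + 20.0 y = -1828.28
143.0 x − 151.2 y = -6041.92
Solving the 2×2 system: x ≈ -39.5, y ≈ 2.6 km.
Check against K (with the unrounded x, y): √((x + 33.5)²+(y − 29.6)²) = 27.66 ≈ 27.66 km. ✓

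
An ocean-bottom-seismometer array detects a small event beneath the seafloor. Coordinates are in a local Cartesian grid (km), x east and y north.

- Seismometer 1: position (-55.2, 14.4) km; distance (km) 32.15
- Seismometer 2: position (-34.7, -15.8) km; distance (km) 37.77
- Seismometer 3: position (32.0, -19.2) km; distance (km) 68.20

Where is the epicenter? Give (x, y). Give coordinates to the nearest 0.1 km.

Circle about each station: (x + 55.2)² + (y − 14.4)² = 32.15²; (x + 34.7)² + (y + 15.8)² = 37.77²; (x − 32.0)² + (y + 19.2)² = 68.20².
Subtracting pairs of circle equations eliminates x²+y² and gives linear equations (the radical axes):
41.0 x − 60.4 y = -2193.62
174.4 x − 67.2 y = -5479.38
Solving the 2×2 system: x ≈ -23.6, y ≈ 20.3 km.

x ≈ -23.6 km, y ≈ 20.3 km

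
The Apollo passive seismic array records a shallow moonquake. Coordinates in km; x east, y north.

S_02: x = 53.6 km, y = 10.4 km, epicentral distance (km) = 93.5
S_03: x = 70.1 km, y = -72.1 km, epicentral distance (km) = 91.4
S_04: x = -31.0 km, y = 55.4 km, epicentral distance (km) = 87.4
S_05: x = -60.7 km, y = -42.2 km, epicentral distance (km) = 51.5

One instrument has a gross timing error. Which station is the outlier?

S_02

Solve using three stations at a time. Using S_03, S_04, S_05 (subtract circle equations pairwise → linear system) gives (x, y) ≈ (-10.8, -29.6).
Distances from that point to each station vs reported:
  S_02: calculated 75.8 vs reported 93.5 → residual 17.7 km
  S_03: calculated 91.4 vs reported 91.4 → residual 0.0 km
  S_04: calculated 87.4 vs reported 87.4 → residual 0.0 km
  S_05: calculated 51.5 vs reported 51.5 → residual 0.0 km
S_03, S_04, S_05 are mutually consistent (residuals ≈ 0); S_02 is off by 17.7 km.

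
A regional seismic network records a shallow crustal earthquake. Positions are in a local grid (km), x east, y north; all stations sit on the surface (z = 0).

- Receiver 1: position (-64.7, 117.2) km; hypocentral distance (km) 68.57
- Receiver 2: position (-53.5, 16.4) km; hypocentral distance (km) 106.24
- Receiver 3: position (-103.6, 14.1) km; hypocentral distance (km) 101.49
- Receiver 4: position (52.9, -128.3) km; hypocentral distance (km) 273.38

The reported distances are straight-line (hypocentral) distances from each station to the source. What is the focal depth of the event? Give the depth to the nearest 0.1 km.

59.1 km

Each station gives a sphere (x−x_i)² + (y−y_i)² + z² = d_i² (stations at z=0).
Subtracting the Receiver 1 sphere from Receiver 2 and Receiver 3: z² cancels, leaving linear equations in x and y:
22.4 x − 201.6 y = -21375.81
-77.8 x − 206.2 y = -12588.54
Solving: x ≈ -92.095, y ≈ 95.798 km (keep extra digits for the depth step; rounded: -92.1, 95.8).
Then from the Receiver 1 sphere: z² = 68.57² − (x + 64.7)² − (y − 117.2)² with x = -92.095, y = 95.798, so z ≈ 59.104 ≈ 59.1 km.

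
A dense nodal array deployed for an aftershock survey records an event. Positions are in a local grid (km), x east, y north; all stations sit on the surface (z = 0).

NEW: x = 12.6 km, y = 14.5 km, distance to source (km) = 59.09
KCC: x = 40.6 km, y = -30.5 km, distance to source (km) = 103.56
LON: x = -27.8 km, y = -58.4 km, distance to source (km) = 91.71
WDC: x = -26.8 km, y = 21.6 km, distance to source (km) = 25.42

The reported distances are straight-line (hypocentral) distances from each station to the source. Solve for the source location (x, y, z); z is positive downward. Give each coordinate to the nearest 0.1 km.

Each station gives a sphere (x−x_i)² + (y−y_i)² + z² = d_i² (stations at z=0).
Subtracting the NEW sphere from KCC and LON: z² cancels, leaving linear equations in x and y:
56.0 x − 90.0 y = -5023.45
-80.8 x − 145.8 y = -1104.71
Solving: x ≈ -41.006, y ≈ 30.301 km (keep extra digits for the depth step; rounded: -41.0, 30.3).
Then from the NEW sphere: z² = 59.09² − (x − 12.6)² − (y − 14.5)² with x = -41.006, y = 30.301, so z ≈ 19.193 ≈ 19.2 km.

(-41.0, 30.3, 19.2)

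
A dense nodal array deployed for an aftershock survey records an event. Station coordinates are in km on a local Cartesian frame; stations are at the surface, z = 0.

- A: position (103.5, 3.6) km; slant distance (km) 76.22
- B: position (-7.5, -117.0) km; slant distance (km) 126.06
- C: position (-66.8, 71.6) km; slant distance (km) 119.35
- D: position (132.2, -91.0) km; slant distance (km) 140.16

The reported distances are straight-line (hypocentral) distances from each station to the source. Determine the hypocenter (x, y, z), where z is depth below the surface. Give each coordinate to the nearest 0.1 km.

x ≈ 29.1 km, y ≈ 2.5 km, depth ≈ 16.5 km

Each station gives a sphere (x−x_i)² + (y−y_i)² + z² = d_i² (stations at z=0).
Subtracting the A sphere from B and C: z² cancels, leaving linear equations in x and y:
-222.0 x − 241.2 y = -7061.60
-340.6 x + 136.0 y = -9571.34
Solving: x ≈ 29.098, y ≈ 2.495 km (keep extra digits for the depth step; rounded: 29.1, 2.5).
Then from the A sphere: z² = 76.22² − (x − 103.5)² − (y − 3.6)² with x = 29.098, y = 2.495, so z ≈ 16.511 ≈ 16.5 km.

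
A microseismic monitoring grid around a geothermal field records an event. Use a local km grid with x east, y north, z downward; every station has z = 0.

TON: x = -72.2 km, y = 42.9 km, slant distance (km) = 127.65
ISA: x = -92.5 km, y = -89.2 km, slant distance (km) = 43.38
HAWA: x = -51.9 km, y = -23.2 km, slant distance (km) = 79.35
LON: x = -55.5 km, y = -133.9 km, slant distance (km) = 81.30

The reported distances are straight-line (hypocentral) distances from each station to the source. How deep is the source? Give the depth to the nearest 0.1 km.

Each station gives a sphere (x−x_i)² + (y−y_i)² + z² = d_i² (stations at z=0).
Subtracting the TON sphere from ISA and HAWA: z² cancels, leaving linear equations in x and y:
-40.6 x − 264.2 y = 23872.34
40.6 x − 132.2 y = 6176.70
Solving: x ≈ -94.697, y ≈ -75.805 km (keep extra digits for the depth step; rounded: -94.7, -75.8).
Then from the TON sphere: z² = 127.65² − (x + 72.2)² − (y − 42.9)² with x = -94.697, y = -75.805, so z ≈ 41.201 ≈ 41.2 km.

41.2 km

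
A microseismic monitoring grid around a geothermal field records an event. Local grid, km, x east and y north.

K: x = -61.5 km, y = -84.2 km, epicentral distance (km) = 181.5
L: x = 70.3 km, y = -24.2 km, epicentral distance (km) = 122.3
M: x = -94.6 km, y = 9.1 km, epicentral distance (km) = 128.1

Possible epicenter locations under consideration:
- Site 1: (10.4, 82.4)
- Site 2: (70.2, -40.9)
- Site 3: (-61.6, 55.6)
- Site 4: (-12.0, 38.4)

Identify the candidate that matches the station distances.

Site 1

For each candidate, compare |candidate − station| to the reported distance:
Site 1: residuals K 0.0, L 0.0, M 0.0 → max 0.0 km
Site 2: residuals K 42.9, L 105.6, M 44.1 → max 105.6 km
Site 3: residuals K 41.7, L 31.9, M 71.1 → max 71.1 km
Site 4: residuals K 49.3, L 18.9, M 40.5 → max 49.3 km
Only Site 1 has all residuals ≈ 0.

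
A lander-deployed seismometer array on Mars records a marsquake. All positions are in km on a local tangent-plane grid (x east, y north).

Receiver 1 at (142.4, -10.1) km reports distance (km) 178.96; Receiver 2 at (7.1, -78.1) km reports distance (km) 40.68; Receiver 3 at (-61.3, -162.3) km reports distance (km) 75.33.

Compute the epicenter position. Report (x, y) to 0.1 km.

(-0.3, -118.1)

Circle about each station: (x − 142.4)² + (y + 10.1)² = 178.96²; (x − 7.1)² + (y + 78.1)² = 40.68²; (x + 61.3)² + (y + 162.3)² = 75.33².
Subtracting the Receiver 1 equation from the Receiver 2 and Receiver 3 equations removes the quadratic terms:
-270.6 x − 136.0 y = 16142.07
-407.4 x − 304.4 y = 36071.28
Solving the 2×2 system: x ≈ -0.3, y ≈ -118.1 km.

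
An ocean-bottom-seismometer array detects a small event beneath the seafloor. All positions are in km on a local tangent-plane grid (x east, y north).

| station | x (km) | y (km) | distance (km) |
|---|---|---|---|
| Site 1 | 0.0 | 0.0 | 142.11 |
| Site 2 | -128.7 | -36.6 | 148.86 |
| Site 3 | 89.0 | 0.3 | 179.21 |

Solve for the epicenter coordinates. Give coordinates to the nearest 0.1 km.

Circle about each station: x² + y² = 142.11²; (x + 128.7)² + (y + 36.6)² = 148.86²; (x − 89.0)² + (y − 0.3)² = 179.21².
Subtracting pairs of circle equations eliminates x²+y² and gives linear equations (the radical axes):
-257.4 x − 73.2 y = 15939.20
178.0 x + 0.6 y = -3999.88
Solving the 2×2 system: x ≈ -22.0, y ≈ -140.4 km.
Check against Site 1 (with the unrounded x, y): √(x²+y²) = 142.11 ≈ 142.11 km. ✓

-22.0 km east, -140.4 km north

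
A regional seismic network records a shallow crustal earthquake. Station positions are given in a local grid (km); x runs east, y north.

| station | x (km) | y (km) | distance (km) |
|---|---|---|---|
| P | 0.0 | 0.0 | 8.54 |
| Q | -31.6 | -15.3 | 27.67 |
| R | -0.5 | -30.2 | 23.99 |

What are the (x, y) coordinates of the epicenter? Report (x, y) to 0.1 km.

Circle about each station: x² + y² = 8.54²; (x + 31.6)² + (y + 15.3)² = 27.67²; (x + 0.5)² + (y + 30.2)² = 23.99².
Subtracting the P equation from the Q and R equations removes the quadratic terms:
-63.2 x − 30.6 y = 539.95
-1.0 x − 60.4 y = 409.70
Solving the 2×2 system: x ≈ -5.3, y ≈ -6.7 km.
Check against P (with the unrounded x, y): √(x²+y²) = 8.54 ≈ 8.54 km. ✓

-5.3 km east, -6.7 km north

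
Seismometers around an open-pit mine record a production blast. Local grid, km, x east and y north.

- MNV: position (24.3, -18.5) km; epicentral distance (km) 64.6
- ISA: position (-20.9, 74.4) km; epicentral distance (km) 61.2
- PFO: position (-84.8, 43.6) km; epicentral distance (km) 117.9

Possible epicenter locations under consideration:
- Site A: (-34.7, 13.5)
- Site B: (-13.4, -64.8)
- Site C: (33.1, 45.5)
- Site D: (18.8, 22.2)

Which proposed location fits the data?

Site C

For each candidate, compare |candidate − station| to the reported distance:
Site A: residuals MNV 2.5, ISA 1.2, PFO 59.5 → max 59.5 km
Site B: residuals MNV 4.9, ISA 78.2, PFO 11.9 → max 78.2 km
Site C: residuals MNV 0.0, ISA 0.0, PFO 0.0 → max 0.0 km
Site D: residuals MNV 23.5, ISA 4.4, PFO 12.1 → max 23.5 km
Only Site C has all residuals ≈ 0.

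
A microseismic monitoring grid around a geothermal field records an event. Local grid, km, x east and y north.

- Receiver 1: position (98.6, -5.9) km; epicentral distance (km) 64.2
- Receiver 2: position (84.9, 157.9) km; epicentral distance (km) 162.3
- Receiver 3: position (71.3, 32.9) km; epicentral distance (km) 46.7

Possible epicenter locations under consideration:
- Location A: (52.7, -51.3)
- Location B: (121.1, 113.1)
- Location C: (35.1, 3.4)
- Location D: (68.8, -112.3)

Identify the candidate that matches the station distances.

Location C

For each candidate, compare |candidate − station| to the reported distance:
Location A: residuals Receiver 1 0.4, Receiver 2 49.4, Receiver 3 39.5 → max 49.4 km
Location B: residuals Receiver 1 56.9, Receiver 2 104.7, Receiver 3 47.7 → max 104.7 km
Location C: residuals Receiver 1 0.0, Receiver 2 0.0, Receiver 3 0.0 → max 0.0 km
Location D: residuals Receiver 1 46.3, Receiver 2 108.4, Receiver 3 98.5 → max 108.4 km
Only Location C has all residuals ≈ 0.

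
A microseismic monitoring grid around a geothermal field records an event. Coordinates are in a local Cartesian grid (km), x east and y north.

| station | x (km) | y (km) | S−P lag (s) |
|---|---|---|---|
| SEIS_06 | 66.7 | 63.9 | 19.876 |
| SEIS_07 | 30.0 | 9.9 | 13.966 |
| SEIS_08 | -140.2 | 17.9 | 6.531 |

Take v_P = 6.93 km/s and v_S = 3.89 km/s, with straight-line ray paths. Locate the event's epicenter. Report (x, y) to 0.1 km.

-91.6 km east, -13.6 km north

Distance from S−P lag: d = Δt · v_P v_S / (v_P − v_S) = Δt · (6.93·3.89)/(6.93−3.89) ≈ 8.8677·Δt.
So d_SEIS_06 = 176.25, d_SEIS_07 = 123.85, d_SEIS_08 = 57.91 km.
Circle about each station: (x − 66.7)² + (y − 63.9)² = 176.25²; (x − 30.0)² + (y − 9.9)² = 123.85²; (x + 140.2)² + (y − 17.9)² = 57.91².
Subtracting pairs of circle equations eliminates x²+y² and gives linear equations (the radical axes):
-73.4 x − 108.0 y = 8191.15
-413.8 x − 92.0 y = 39154.84
Solving the 2×2 system: x ≈ -91.6, y ≈ -13.6 km.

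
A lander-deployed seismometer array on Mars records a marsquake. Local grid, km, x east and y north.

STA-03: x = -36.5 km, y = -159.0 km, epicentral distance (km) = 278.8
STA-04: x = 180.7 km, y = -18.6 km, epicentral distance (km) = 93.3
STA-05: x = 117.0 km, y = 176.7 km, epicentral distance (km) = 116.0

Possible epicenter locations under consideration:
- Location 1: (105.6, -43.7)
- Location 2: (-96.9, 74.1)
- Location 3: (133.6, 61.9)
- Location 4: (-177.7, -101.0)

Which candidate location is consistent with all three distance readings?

Location 3

For each candidate, compare |candidate − station| to the reported distance:
Location 1: residuals STA-03 95.8, STA-04 14.1, STA-05 104.7 → max 104.7 km
Location 2: residuals STA-03 38.0, STA-04 199.4, STA-05 121.2 → max 199.4 km
Location 3: residuals STA-03 0.0, STA-04 0.0, STA-05 0.0 → max 0.0 km
Location 4: residuals STA-03 126.2, STA-04 274.5, STA-05 288.9 → max 288.9 km
Only Location 3 has all residuals ≈ 0.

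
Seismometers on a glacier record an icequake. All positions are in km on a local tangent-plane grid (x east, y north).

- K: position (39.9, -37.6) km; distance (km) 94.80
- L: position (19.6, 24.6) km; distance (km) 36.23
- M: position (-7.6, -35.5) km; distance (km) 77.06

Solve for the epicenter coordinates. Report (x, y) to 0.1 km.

(-12.5, 41.4)

Circle about each station: (x − 39.9)² + (y + 37.6)² = 94.80²; (x − 19.6)² + (y − 24.6)² = 36.23²; (x + 7.6)² + (y + 35.5)² = 77.06².
Subtracting pairs of circle equations eliminates x²+y² and gives linear equations (the radical axes):
-40.6 x + 124.4 y = 5657.98
-95.0 x + 4.2 y = 1361.04
Solving the 2×2 system: x ≈ -12.5, y ≈ 41.4 km.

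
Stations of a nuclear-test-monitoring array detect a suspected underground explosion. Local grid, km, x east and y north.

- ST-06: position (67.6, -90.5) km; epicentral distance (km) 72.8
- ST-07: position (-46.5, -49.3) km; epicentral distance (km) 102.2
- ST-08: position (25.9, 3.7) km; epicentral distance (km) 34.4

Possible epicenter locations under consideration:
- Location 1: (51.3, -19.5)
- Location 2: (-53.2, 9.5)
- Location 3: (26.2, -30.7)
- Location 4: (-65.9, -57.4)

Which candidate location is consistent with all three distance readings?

For each candidate, compare |candidate − station| to the reported distance:
Location 1: residuals ST-06 0.0, ST-07 0.0, ST-08 0.0 → max 0.0 km
Location 2: residuals ST-06 84.0, ST-07 43.0, ST-08 44.9 → max 84.0 km
Location 3: residuals ST-06 0.1, ST-07 27.2, ST-08 0.0 → max 27.2 km
Location 4: residuals ST-06 64.7, ST-07 81.2, ST-08 75.9 → max 81.2 km
Only Location 1 has all residuals ≈ 0.

Location 1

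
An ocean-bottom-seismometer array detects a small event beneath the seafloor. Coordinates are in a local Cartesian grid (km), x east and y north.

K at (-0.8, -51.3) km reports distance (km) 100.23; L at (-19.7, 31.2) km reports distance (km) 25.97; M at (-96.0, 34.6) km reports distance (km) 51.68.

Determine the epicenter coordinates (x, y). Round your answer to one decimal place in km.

Circle about each station: (x + 0.8)² + (y + 51.3)² = 100.23²; (x + 19.7)² + (y − 31.2)² = 25.97²; (x + 96.0)² + (y − 34.6)² = 51.68².
Subtracting the K equation from the L and M equations removes the quadratic terms:
-37.8 x + 165.0 y = 8100.81
-190.4 x + 171.8 y = 15156.06
Solving the 2×2 system: x ≈ -44.5, y ≈ 38.9 km.
Check against K (with the unrounded x, y): √((x + 0.8)²+(y + 51.3)²) = 100.23 ≈ 100.23 km. ✓

x ≈ -44.5 km, y ≈ 38.9 km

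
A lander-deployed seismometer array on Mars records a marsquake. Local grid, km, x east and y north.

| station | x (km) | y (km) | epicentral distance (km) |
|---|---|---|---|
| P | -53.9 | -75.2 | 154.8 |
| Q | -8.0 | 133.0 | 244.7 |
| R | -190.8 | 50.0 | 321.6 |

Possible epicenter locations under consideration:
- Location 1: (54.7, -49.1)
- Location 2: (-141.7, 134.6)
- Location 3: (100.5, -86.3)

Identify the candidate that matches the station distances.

Location 3

For each candidate, compare |candidate − station| to the reported distance:
Location 1: residuals P 43.1, Q 52.1, R 56.9 → max 56.9 km
Location 2: residuals P 72.6, Q 111.0, R 223.8 → max 223.8 km
Location 3: residuals P 0.0, Q 0.0, R 0.0 → max 0.0 km
Only Location 3 has all residuals ≈ 0.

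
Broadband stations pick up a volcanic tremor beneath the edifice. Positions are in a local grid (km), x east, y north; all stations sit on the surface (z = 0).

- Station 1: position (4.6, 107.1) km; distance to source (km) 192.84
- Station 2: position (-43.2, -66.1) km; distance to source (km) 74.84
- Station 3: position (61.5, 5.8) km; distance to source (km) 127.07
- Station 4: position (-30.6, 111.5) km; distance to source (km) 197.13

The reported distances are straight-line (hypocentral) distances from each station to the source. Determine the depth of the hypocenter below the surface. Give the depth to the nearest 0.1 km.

Each station gives a sphere (x−x_i)² + (y−y_i)² + z² = d_i² (stations at z=0).
Subtracting the Station 1 sphere from Station 2 and Station 3: z² cancels, leaving linear equations in x and y:
-95.6 x − 346.4 y = 26330.12
113.8 x − 202.6 y = 13364.80
Solving: x ≈ -11.991, y ≈ -72.702 km (keep extra digits for the depth step; rounded: -12.0, -72.7).
Then from the Station 1 sphere: z² = 192.84² − (x − 4.6)² − (y − 107.1)² with x = -11.991, y = -72.702, so z ≈ 67.700 ≈ 67.7 km.
Check against Station 4 (with the unrounded solution): distance 197.13 ≈ 197.13 km. ✓

z ≈ 67.7 km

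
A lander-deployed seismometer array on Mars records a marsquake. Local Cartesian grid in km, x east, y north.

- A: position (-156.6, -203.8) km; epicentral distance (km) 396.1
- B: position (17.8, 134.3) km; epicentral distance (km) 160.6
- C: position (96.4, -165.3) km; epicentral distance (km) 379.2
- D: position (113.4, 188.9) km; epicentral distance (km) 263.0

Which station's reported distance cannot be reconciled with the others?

Solve using three stations at a time. Using B, C, D (subtract circle equations pairwise → linear system) gives (x, y) ≈ (-142.7, 129.0).
Distances from that point to each station vs reported:
  A: calculated 333.1 vs reported 396.1 → residual 63.0 km
  B: calculated 160.5 vs reported 160.6 → residual 0.1 km
  C: calculated 379.2 vs reported 379.2 → residual 0.0 km
  D: calculated 263.0 vs reported 263.0 → residual 0.0 km
B, C, D are mutually consistent (residuals ≈ 0); A is off by 63.0 km.

A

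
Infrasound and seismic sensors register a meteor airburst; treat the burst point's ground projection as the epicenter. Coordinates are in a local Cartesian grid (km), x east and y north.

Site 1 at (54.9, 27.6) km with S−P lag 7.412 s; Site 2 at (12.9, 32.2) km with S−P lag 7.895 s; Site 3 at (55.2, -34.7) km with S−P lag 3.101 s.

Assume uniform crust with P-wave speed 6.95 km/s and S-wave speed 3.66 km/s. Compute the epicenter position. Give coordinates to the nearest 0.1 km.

Distance from S−P lag: d = Δt · v_P v_S / (v_P − v_S) = Δt · (6.95·3.66)/(6.95−3.66) ≈ 7.7316·Δt.
So d_Site 1 = 57.31, d_Site 2 = 61.04, d_Site 3 = 23.98 km.
Circle about each station: (x − 54.9)² + (y − 27.6)² = 57.31²; (x − 12.9)² + (y − 32.2)² = 61.04²; (x − 55.2)² + (y + 34.7)² = 23.98².
Subtracting the Site 1 equation from the Site 2 and Site 3 equations removes the quadratic terms:
-84.0 x + 9.2 y = -3013.97
0.6 x − 124.6 y = 3184.76
Solving the 2×2 system: x ≈ 33.1, y ≈ -25.4 km.

33.1 km east, -25.4 km north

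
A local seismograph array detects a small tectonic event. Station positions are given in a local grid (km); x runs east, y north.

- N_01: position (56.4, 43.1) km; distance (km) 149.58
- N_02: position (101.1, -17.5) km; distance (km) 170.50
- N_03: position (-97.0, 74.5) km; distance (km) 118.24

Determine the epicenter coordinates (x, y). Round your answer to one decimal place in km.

x ≈ -67.9 km, y ≈ -40.1 km

Circle about each station: (x − 56.4)² + (y − 43.1)² = 149.58²; (x − 101.1)² + (y + 17.5)² = 170.50²; (x + 97.0)² + (y − 74.5)² = 118.24².
Subtracting the N_01 equation from the N_02 and N_03 equations removes the quadratic terms:
89.4 x − 121.2 y = -1207.18
-306.8 x + 62.8 y = 18314.16
Solving the 2×2 system: x ≈ -67.9, y ≈ -40.1 km.
Check against N_01 (with the unrounded x, y): √((x − 56.4)²+(y − 43.1)²) = 149.60 ≈ 149.58 km. ✓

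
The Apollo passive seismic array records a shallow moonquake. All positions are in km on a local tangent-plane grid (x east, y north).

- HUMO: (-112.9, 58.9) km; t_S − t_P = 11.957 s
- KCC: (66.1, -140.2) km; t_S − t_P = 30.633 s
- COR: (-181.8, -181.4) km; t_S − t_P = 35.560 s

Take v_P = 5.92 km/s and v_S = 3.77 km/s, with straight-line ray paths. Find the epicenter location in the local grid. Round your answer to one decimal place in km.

Distance from S−P lag: d = Δt · v_P v_S / (v_P − v_S) = Δt · (5.92·3.77)/(5.92−3.77) ≈ 10.3807·Δt.
So d_HUMO = 124.12, d_KCC = 317.99, d_COR = 369.14 km.
Circle about each station: (x + 112.9)² + (y − 58.9)² = 124.12²; (x − 66.1)² + (y + 140.2)² = 317.99²; (x + 181.8)² + (y + 181.4)² = 369.14².
Subtracting pairs of circle equations eliminates x²+y² and gives linear equations (the radical axes):
358.0 x − 398.2 y = -77902.24
-137.8 x − 480.6 y = -71116.99
Solving the 2×2 system: x ≈ -40.2, y ≈ 159.5 km.

(-40.2, 159.5)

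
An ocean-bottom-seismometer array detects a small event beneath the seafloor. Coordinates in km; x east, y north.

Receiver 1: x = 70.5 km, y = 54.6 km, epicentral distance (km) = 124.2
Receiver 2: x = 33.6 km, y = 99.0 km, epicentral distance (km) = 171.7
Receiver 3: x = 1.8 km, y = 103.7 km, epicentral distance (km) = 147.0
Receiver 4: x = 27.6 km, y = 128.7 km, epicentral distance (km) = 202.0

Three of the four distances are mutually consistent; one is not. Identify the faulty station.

Receiver 3

Solve using three stations at a time. Using Receiver 1, Receiver 2, Receiver 4 (subtract circle equations pairwise → linear system) gives (x, y) ≈ (66.4, -69.5).
Distances from that point to each station vs reported:
  Receiver 1: calculated 124.2 vs reported 124.2 → residual 0.0 km
  Receiver 2: calculated 171.7 vs reported 171.7 → residual 0.0 km
  Receiver 3: calculated 184.9 vs reported 147.0 → residual 37.9 km
  Receiver 4: calculated 202.0 vs reported 202.0 → residual 0.0 km
Receiver 1, Receiver 2, Receiver 4 are mutually consistent (residuals ≈ 0); Receiver 3 is off by 37.9 km.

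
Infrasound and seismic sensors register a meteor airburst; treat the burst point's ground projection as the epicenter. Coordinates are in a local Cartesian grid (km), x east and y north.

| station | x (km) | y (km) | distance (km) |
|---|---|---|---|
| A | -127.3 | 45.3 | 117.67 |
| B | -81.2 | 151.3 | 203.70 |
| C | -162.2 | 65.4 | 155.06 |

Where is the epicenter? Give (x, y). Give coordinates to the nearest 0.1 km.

Circle about each station: (x + 127.3)² + (y − 45.3)² = 117.67²; (x + 81.2)² + (y − 151.3)² = 203.70²; (x + 162.2)² + (y − 65.4)² = 155.06².
Subtracting the A equation from the B and C equations removes the quadratic terms:
92.2 x + 212.0 y = -16419.71
-69.8 x + 40.2 y = 2131.25
Solving the 2×2 system: x ≈ -60.1, y ≈ -51.3 km.

(-60.1, -51.3)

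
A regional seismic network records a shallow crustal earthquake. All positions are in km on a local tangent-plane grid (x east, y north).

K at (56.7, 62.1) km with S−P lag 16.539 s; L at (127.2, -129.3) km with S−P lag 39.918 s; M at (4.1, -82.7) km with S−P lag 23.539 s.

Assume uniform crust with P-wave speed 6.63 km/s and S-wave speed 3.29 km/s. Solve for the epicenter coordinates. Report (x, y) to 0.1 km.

x ≈ -51.3 km, y ≈ 60.7 km

Distance from S−P lag: d = Δt · v_P v_S / (v_P − v_S) = Δt · (6.63·3.29)/(6.63−3.29) ≈ 6.5307·Δt.
So d_K = 108.01, d_L = 260.69, d_M = 153.73 km.
Circle about each station: (x − 56.7)² + (y − 62.1)² = 108.01²; (x − 127.2)² + (y + 129.3)² = 260.69²; (x − 4.1)² + (y + 82.7)² = 153.73².
Subtracting pairs of circle equations eliminates x²+y² and gives linear equations (the radical axes):
141.0 x − 382.8 y = -30466.09
-105.2 x − 289.6 y = -12181.95
Solving the 2×2 system: x ≈ -51.3, y ≈ 60.7 km.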